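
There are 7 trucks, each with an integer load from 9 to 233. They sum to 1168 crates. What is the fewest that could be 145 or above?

Each value short of 145 is at most 144, costing at least 233 − 144 = 89 against the maximum total of 1631.
We can afford to lose at most 1631 − 1168 = 463, so at most ⌊463/89⌋ = 5 fall short, and at least 2 are ≥ 145.
Exactly 2 works: 2 values at 233 and 5 at 144 total 1186; lower one of the high values by 18 (still ≥ 145) to hit 1168.

2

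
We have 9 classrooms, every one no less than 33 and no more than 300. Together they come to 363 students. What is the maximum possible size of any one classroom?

To make one classroom as large as possible, make the other 8 as small as possible.
The other 8 contribute at least 8 × 33 = 264, leaving at most 363 − 264 = 99.
Since 99 ≤ 300, this is achievable: one at 99 and 8 at 33.

99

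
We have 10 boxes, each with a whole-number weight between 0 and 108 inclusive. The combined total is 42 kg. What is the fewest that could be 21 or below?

9

If only k of them are at most 21, the other 10 − k are at least 22, so the total is at least (10 − k)·22 + k·0.
This is ≤ 42, so (10 − k)·22 + 0k ≤ 42, which gives k ≥ 9.
Exactly 9 works: 9 values at 0 and 1 at 22 total 22; raise one of the low values by 20 (still ≤ 21) to hit 42.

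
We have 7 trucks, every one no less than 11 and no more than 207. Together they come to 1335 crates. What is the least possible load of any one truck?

93

To make one truck as small as possible, make the other 6 as large as possible.
The other 6 contribute at most 6 × 207 = 1242, leaving at least 1335 − 1242 = 93.
Since 93 ≥ 11, this is achievable: one at 93 and 6 at 207.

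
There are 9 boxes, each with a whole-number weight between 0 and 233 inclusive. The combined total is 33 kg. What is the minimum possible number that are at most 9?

If only k of them are at most 9, the other 9 − k are at least 10, so the total is at least (9 − k)·10 + k·0.
This is ≤ 33, so (9 − k)·10 + 0k ≤ 33, which gives k ≥ 6.
Exactly 6 works: 6 values at 0 and 3 at 10 total 30; raise one of the low values by 3 (still ≤ 9) to hit 33.

6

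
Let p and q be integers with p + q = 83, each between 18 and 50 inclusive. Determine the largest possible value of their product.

For a fixed sum, the product pq is largest when p and q are as close as possible.
Taking p = 41 and q = 42 (both in [18, 50]) gives pq = 1722.

1722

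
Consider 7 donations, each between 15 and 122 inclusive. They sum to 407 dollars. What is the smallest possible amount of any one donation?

15

Minimizing one value means maximizing the remaining 6.
The other 6 can take up 6 × 122 = 732 ≥ 407 − 15, so one donation can sit at its floor of 15.
Achievable: one at 15 and the other 6 totalling 392, which fits since 6 × 15 ≤ 392 ≤ 6 × 122.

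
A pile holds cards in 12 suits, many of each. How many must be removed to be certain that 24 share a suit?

277

In the worst case you draw 23 of each of the 12 suits: 12 × 23 = 276.
One more forces 24 of some suit, so 276 + 1 = 277.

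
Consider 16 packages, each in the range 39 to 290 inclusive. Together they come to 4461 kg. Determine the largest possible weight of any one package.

To make one package as large as possible, make the other 15 as small as possible.
The other 15 contribute at least 15 × 39 = 585, leaving at most 4461 − 585 = 3876.
But each package is capped at 290, so the maximum is 290.
Achievable: one at 290 and the other 15 totalling 4171, which fits since 15 × 39 ≤ 4171 ≤ 15 × 290.

290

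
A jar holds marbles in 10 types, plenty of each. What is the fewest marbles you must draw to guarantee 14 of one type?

You could draw 13 of every type without reaching 14 of any — 130 in all.
One more forces 14 of some type, so 130 + 1 = 131.

131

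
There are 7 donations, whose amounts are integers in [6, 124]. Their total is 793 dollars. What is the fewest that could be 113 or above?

1

Each value short of 113 is at most 112, costing at least 124 − 112 = 12 against the maximum total of 868.
We can afford to lose at most 868 − 793 = 75, so at most ⌊75/12⌋ = 6 fall short, and at least 1 are ≥ 113.
Exactly 1 works: 1 value at 124 and 6 at 112 total 796; lower one of the high values by 3 (still ≥ 113) to hit 793.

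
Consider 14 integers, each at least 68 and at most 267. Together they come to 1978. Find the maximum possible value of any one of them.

Maximizing one value means minimizing the remaining 13.
The other 13 contribute at least 13 × 68 = 884, leaving at most 1978 − 884 = 1094.
But each integer is capped at 267, so the maximum is 267.
Achievable: one at 267 and the other 13 totalling 1711, which fits since 13 × 68 ≤ 1711 ≤ 13 × 267.

267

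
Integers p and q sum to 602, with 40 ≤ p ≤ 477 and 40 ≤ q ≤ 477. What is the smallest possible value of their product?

59625

For a fixed sum, pq is smallest when p and q are as far apart as possible.
At the endpoint p = 125, q = 602 − 125 = 477, so pq = 125 × 477 = 59625.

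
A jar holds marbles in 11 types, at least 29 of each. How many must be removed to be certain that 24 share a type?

254

In the worst case you draw 23 of each of the 11 types: 11 × 23 = 253.
One more forces 24 of some type, so 253 + 1 = 254.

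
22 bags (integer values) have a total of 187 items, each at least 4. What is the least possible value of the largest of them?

9

Some value must be at least ⌈187/22⌉ = 9, since 22 × 8 = 176 < 187.
Achievable: 11 of them at 9 and 11 at 8 total 187.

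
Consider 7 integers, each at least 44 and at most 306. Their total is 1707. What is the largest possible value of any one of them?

To make one integer as large as possible, make the other 6 as small as possible.
The other 6 contribute at least 6 × 44 = 264, leaving at most 1707 − 264 = 1443.
But each integer is capped at 306, so the maximum is 306.
Achievable: one at 306 and the other 6 totalling 1401, which fits since 6 × 44 ≤ 1401 ≤ 6 × 306.

306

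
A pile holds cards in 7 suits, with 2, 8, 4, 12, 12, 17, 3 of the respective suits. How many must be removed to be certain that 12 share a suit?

51

In the worst case you take as many as possible of each suit without reaching 12: 2 + 8 + 4 + 11 + 11 + 11 + 3 = 50.
The next one must give 12 of some suit, so 50 + 1 = 51.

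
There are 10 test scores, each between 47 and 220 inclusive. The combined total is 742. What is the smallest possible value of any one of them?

Minimizing one value means maximizing the remaining 9.
The other 9 can take up 9 × 220 = 1980 ≥ 742 − 47, so one score can sit at its floor of 47.
Achievable: one at 47 and the other 9 totalling 695, which fits since 9 × 47 ≤ 695 ≤ 9 × 220.

47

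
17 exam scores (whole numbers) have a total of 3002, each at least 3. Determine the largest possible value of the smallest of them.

The average is 3002/17 < 177, so some value is ≤ 176.
Taking 7 copies of 176 and 10 copies of 177 gives exactly 3002, so 176 is attained.

176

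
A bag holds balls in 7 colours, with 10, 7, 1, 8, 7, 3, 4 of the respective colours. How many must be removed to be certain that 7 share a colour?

33

In the worst case you take as many as possible of each colour without reaching 7: 6 + 6 + 1 + 6 + 6 + 3 + 4 = 32.
The next one must give 7 of some colour, so 32 + 1 = 33.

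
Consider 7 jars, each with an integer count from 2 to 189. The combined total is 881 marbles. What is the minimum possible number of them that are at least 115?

2

Each value short of 115 is at most 114, costing at least 189 − 114 = 75 against the maximum total of 1323.
We can afford to lose at most 1323 − 881 = 442, so at most ⌊442/75⌋ = 5 fall short, and at least 2 are ≥ 115.
Exactly 2 works: 2 values at 189 and 5 at 114 total 948; lower one of the high values by 67 (still ≥ 115) to hit 881.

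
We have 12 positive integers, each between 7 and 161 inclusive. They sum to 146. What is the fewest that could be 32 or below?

10

Let j be the number exceeding 32. Then the total is ≥ 33·j + 7·(12 − j) = 84 + 26j.
So 26j ≤ 62 and j ≤ 2; hence at least 12 − 2 = 10 are ≤ 32.
Exactly 10 works: 10 values at 7 and 2 at 33 total 136; raise one of the low values by 10 (still ≤ 32) to hit 146.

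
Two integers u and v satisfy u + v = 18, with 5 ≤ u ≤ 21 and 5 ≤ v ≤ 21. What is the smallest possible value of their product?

65

uv = u(18 − u) is concave in u, so over [5, 13] it is minimized at an endpoint.
The extreme feasible split is u = 5, v = 13, giving uv = 65.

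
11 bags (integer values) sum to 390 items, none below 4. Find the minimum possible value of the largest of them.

36

Some value must be at least ⌈390/11⌉ = 36, since 11 × 35 = 385 < 390.
Achievable: 5 of them at 36 and 6 at 35 total 390.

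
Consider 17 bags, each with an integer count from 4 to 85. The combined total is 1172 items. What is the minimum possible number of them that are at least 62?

Each value short of 62 is at most 61, costing at least 85 − 61 = 24 against the maximum total of 1445.
We can afford to lose at most 1445 − 1172 = 273, so at most ⌊273/24⌋ = 11 fall short, and at least 6 are ≥ 62.
Exactly 6 works: 6 values at 85 and 11 at 61 total 1181; lower one of the high values by 9 (still ≥ 62) to hit 1172.

6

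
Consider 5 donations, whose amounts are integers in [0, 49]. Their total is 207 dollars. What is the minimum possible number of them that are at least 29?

Suppose at most 5 − j of them reach 29; then j values are ≤ 28 and the rest ≤ 49.
The total is then ≤ 28·j + 49·(5 − j) = 245 − 21j. For this to be ≥ 207 we need j ≤ 1, so at least 5 − 1 = 4 must reach 29.
Exactly 4 works: 4 values at 49 and 1 at 28 total 224; lower one of the high values by 17 (still ≥ 29) to hit 207.

4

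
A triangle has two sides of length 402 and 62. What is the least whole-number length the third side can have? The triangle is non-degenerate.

The third side must exceed |402 − 62| = 340.
The smallest integer above 340 is 341.

341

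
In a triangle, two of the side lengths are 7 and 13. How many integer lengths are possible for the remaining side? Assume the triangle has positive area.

The triangle inequality gives |7 − 13| < c < 7 + 13, i.e. 6 < c < 20.
So c can be any integer from 7 to 19: 13 values.

13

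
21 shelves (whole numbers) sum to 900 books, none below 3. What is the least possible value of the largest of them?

Some value must be at least ⌈900/21⌉ = 43, since 21 × 42 = 882 < 900.
Taking 3 copies of 42 and 18 copies of 43 gives exactly 900, so 43 is attained.

43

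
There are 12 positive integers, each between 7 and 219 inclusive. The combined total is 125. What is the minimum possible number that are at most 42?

Each value above 42 is at least 43, contributing at least 43 − 7 = 36 above the floor 7.
The sum exceeds the floor total 84 by 41, so at most ⌊41/36⌋ = 1 exceed 42, and at least 11 are ≤ 42.
Exactly 11 works: 11 values at 7 and 1 at 43 total 120; raise one of the low values by 5 (still ≤ 42) to hit 125.

11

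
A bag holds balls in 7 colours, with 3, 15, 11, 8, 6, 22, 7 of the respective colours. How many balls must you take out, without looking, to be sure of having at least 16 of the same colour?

In the worst case you take as many as possible of each colour without reaching 16: 3 + 15 + 11 + 8 + 6 + 15 + 7 = 65.
The next one must give 16 of some colour, so 65 + 1 = 66.

66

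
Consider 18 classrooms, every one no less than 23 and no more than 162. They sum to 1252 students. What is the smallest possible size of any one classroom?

To make one classroom as small as possible, make the other 17 as large as possible.
The other 17 can take up 17 × 162 = 2754 ≥ 1252 − 23, so one classroom can sit at its floor of 23.
Achievable: one at 23 and the other 17 totalling 1229, which fits since 17 × 23 ≤ 1229 ≤ 17 × 162.

23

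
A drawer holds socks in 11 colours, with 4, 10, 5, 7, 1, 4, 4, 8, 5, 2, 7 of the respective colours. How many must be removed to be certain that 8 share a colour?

54

In the worst case you take as many as possible of each colour without reaching 8: 4 + 7 + 5 + 7 + 1 + 4 + 4 + 7 + 5 + 2 + 7 = 53.
The next one must give 8 of some colour, so 53 + 1 = 54.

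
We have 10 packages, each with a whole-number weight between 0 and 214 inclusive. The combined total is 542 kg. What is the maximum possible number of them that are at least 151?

3

If k of the values are ≥ 151, the total is ≥ 151k + 0(10 − k).
Setting 151k + 0(10 − k) ≤ 542 gives 151k ≤ 542, so k ≤ 3.
k = 3 is achieved by 3 values at 151 and 7 at 0, total 453; add 89 to one value (staying below 151) to reach 542.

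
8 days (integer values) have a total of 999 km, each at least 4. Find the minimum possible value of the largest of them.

125

The 8 values sum to 999, so their maximum is at least ⌈999/8⌉ = 125.
Achievable: 7 of them at 125 and 1 at 124 total 999.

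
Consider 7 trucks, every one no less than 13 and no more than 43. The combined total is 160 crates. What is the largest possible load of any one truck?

Maximizing one value means minimizing the remaining 6.
The other 6 contribute at least 6 × 13 = 78, leaving at most 160 − 78 = 82.
But each truck is capped at 43, so the maximum is 43.
Achievable: one at 43 and the other 6 totalling 117, which fits since 6 × 13 ≤ 117 ≤ 6 × 43.

43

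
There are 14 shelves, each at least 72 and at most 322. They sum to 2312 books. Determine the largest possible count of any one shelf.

Maximizing one value means minimizing the remaining 13.
The other 13 contribute at least 13 × 72 = 936, leaving at most 2312 − 936 = 1376.
But each shelf is capped at 322, so the maximum is 322.
Achievable: one at 322 and the other 13 totalling 1990, which fits since 13 × 72 ≤ 1990 ≤ 13 × 322.

322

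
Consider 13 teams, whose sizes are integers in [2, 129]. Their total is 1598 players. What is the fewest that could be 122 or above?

Each value short of 122 is at most 121, costing at least 129 − 121 = 8 against the maximum total of 1677.
We can afford to lose at most 1677 − 1598 = 79, so at most ⌊79/8⌋ = 9 fall short, and at least 4 are ≥ 122.
Exactly 4 works: 4 values at 129 and 9 at 121 total 1605; lower one of the high values by 7 (still ≥ 122) to hit 1598.

4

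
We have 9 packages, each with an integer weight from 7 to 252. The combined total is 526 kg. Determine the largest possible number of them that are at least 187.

2

Suppose k of them are at least 187. Those contribute at least 187 each and the other 9 − k at least 7 each.
So the total is at least 187k + 7(9 − k) = 63 + 180k. This must be ≤ 526, giving k ≤ 2.
k = 2 is achieved by 2 values at 187 and 7 at 7, total 423; add 103 to one value (staying below 187) to reach 526.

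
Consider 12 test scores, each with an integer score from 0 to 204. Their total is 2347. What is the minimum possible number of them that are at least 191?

If only k of them are at least 191, the other 12 − k are at most 190, so the total is at most k·204 + (12 − k)·190.
This must reach 2347, so k·204 + (12 − k)·190 ≥ 2347, giving k ≥ 5.
Exactly 5 works: 5 values at 204 and 7 at 190 total 2350; lower one of the high values by 3 (still ≥ 191) to hit 2347.

5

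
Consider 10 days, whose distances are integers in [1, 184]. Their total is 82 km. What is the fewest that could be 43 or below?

9

Each value above 43 is at least 44, contributing at least 44 − 1 = 43 above the floor 1.
The sum exceeds the floor total 10 by 72, so at most ⌊72/43⌋ = 1 exceed 43, and at least 9 are ≤ 43.
Exactly 9 works: 9 values at 1 and 1 at 44 total 53; raise one of the low values by 29 (still ≤ 43) to hit 82.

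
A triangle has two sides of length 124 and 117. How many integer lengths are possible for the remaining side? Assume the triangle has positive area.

233

The triangle inequality gives |124 − 117| < c < 124 + 117, i.e. 7 < c < 241.
So c can be any integer from 8 to 240: 233 values.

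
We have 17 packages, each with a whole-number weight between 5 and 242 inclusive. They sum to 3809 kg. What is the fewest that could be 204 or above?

Each value short of 204 is at most 203, costing at least 242 − 203 = 39 against the maximum total of 4114.
We can afford to lose at most 4114 − 3809 = 305, so at most ⌊305/39⌋ = 7 fall short, and at least 10 are ≥ 204.
Exactly 10 works: 10 values at 242 and 7 at 203 total 3841; lower one of the high values by 32 (still ≥ 204) to hit 3809.

10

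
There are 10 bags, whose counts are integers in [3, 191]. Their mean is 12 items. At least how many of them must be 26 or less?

The total is 10 × 12 = 120.
Each value above 26 is at least 27, contributing at least 27 − 3 = 24 above the floor 3.
The sum exceeds the floor total 30 by 90, so at most ⌊90/24⌋ = 3 exceed 26, and at least 7 are ≤ 26.
Exactly 7 works: 7 values at 3 and 3 at 27 total 102; raise one of the low values by 18 (still ≤ 26) to hit 120.

7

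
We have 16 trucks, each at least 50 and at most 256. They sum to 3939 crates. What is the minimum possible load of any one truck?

To make one truck as small as possible, make the other 15 as large as possible.
The other 15 contribute at most 15 × 256 = 3840, leaving at least 3939 − 3840 = 99.
Since 99 ≥ 50, this is achievable: one at 99 and 15 at 256.

99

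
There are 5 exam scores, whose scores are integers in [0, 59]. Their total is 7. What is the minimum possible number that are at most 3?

4

Let j be the number exceeding 3. Then the total is ≥ 4·j + 0·(5 − j) = 0 + 4j.
So 4j ≤ 7 and j ≤ 1; hence at least 5 − 1 = 4 are ≤ 3.
Exactly 4 works: 4 values at 0 and 1 at 4 total 4; raise one of the low values by 3 (still ≤ 3) to hit 7.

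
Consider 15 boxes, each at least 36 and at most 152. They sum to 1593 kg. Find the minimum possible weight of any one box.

36

To make one box as small as possible, make the other 14 as large as possible.
The other 14 can take up 14 × 152 = 2128 ≥ 1593 − 36, so one box can sit at its floor of 36.
Achievable: one at 36 and the other 14 totalling 1557, which fits since 14 × 36 ≤ 1557 ≤ 14 × 152.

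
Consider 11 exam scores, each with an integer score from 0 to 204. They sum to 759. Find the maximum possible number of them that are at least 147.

5

If k of the values are ≥ 147, the total is ≥ 147k + 0(11 − k).
Setting 147k + 0(11 − k) ≤ 759 gives 147k ≤ 759, so k ≤ 5.
k = 5 is achieved by 5 values at 147 and 6 at 0, total 735; add 24 to one value (staying below 147) to reach 759.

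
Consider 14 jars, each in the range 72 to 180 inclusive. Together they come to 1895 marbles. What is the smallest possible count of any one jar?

72

Minimizing one value means maximizing the remaining 13.
The other 13 can take up 13 × 180 = 2340 ≥ 1895 − 72, so one jar can sit at its floor of 72.
Achievable: one at 72 and the other 13 totalling 1823, which fits since 13 × 72 ≤ 1823 ≤ 13 × 180.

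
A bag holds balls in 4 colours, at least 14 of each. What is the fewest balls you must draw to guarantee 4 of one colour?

You could draw 3 of every colour without reaching 4 of any — 12 in all.
One more forces 4 of some colour, so 12 + 1 = 13.

13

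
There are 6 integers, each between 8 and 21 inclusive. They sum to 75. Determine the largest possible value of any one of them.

Maximizing one value means minimizing the remaining 5.
The other 5 contribute at least 5 × 8 = 40, leaving at most 75 − 40 = 35.
But each integer is capped at 21, so the maximum is 21.
Achievable: one at 21 and the other 5 totalling 54, which fits since 5 × 8 ≤ 54 ≤ 5 × 21.

21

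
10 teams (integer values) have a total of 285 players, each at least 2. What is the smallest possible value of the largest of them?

The average is 285/10 > 28, so not all 10 can be 28 or less; the largest is ≥ 29.
Equality holds with 5 values of 29 and 5 values of 28.

29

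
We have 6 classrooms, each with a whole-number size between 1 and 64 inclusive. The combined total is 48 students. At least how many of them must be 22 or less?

Each value above 22 is at least 23, contributing at least 23 − 1 = 22 above the floor 1.
The sum exceeds the floor total 6 by 42, so at most ⌊42/22⌋ = 1 exceed 22, and at least 5 are ≤ 22.
Exactly 5 works: 5 values at 1 and 1 at 23 total 28; raise one of the low values by 20 (still ≤ 22) to hit 48.

5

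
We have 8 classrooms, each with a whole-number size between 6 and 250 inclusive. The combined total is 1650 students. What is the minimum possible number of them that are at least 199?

2

Suppose at most 8 − j of them reach 199; then j values are ≤ 198 and the rest ≤ 250.
The total is then ≤ 198·j + 250·(8 − j) = 2000 − 52j. For this to be ≥ 1650 we need j ≤ 6, so at least 8 − 6 = 2 must reach 199.
Exactly 2 works: 2 values at 250 and 6 at 198 total 1688; lower one of the high values by 38 (still ≥ 199) to hit 1650.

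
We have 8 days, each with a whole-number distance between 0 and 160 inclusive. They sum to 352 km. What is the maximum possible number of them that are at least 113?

3

With k values at 113 or above and the rest at least 0, the sum is at least 0 + 113k.
Since the sum is 352, we need 113k ≤ 352, i.e. k ≤ 3.
k = 3 is achieved by 3 values at 113 and 5 at 0, total 339; add 13 to one value (staying below 113) to reach 352.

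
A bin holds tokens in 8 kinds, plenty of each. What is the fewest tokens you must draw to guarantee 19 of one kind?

145

In the worst case you draw 18 of each of the 8 kinds: 8 × 18 = 144.
One more forces 19 of some kind, so 144 + 1 = 145.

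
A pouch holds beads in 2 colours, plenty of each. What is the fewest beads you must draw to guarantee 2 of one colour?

3

You could draw 1 of every colour without reaching 2 of any — 2 in all.
One more forces 2 of some colour, so 2 + 1 = 3.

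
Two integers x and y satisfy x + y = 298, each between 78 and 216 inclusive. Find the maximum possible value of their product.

22201

xy = x(298 − x) is maximized when x is as near 298/2 as the bounds allow.
Taking x = 149 and y = 149 (both in [78, 216]) gives xy = 22201.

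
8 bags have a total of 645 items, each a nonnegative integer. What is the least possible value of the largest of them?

81

The average is 645/8 > 80, so not all 8 can be 80 or less; the largest is ≥ 81.
Achievable: 5 of them at 81 and 3 at 80 total 645.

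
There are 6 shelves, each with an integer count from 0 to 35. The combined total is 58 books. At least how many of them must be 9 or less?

1

Let j be the number exceeding 9. Then the total is ≥ 10·j + 0·(6 − j) = 0 + 10j.
So 10j ≤ 58 and j ≤ 5; hence at least 6 − 5 = 1 are ≤ 9.
Exactly 1 works: 1 value at 0 and 5 at 10 total 50; raise one of the low values by 8 (still ≤ 9) to hit 58.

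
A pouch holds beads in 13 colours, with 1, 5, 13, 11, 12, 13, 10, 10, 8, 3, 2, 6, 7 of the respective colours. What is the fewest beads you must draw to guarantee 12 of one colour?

97

In the worst case you take as many as possible of each colour without reaching 12: 1 + 5 + 11 + 11 + 11 + 11 + 10 + 10 + 8 + 3 + 2 + 6 + 7 = 96.
The next one must give 12 of some colour, so 96 + 1 = 97.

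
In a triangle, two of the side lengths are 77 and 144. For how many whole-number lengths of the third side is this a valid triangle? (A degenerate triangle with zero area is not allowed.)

153

The triangle inequality gives |77 − 144| < c < 77 + 144, i.e. 67 < c < 221.
So c can be any integer from 68 to 220: 153 values.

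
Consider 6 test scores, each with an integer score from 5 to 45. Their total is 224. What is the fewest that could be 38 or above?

1

If only k of them are at least 38, the other 6 − k are at most 37, so the total is at most k·45 + (6 − k)·37.
This must reach 224, so k·45 + (6 − k)·37 ≥ 224, giving k ≥ 1.
Exactly 1 works: 1 value at 45 and 5 at 37 total 230; lower one of the high values by 6 (still ≥ 38) to hit 224.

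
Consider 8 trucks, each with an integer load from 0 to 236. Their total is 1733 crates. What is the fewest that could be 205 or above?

Each value short of 205 is at most 204, costing at least 236 − 204 = 32 against the maximum total of 1888.
We can afford to lose at most 1888 − 1733 = 155, so at most ⌊155/32⌋ = 4 fall short, and at least 4 are ≥ 205.
Exactly 4 works: 4 values at 236 and 4 at 204 total 1760; lower one of the high values by 27 (still ≥ 205) to hit 1733.

4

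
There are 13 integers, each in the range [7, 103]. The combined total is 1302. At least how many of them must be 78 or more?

12

Each value short of 78 is at most 77, costing at least 103 − 77 = 26 against the maximum total of 1339.
We can afford to lose at most 1339 − 1302 = 37, so at most ⌊37/26⌋ = 1 fall short, and at least 12 are ≥ 78.
Exactly 12 works: 12 values at 103 and 1 at 77 total 1313; lower one of the high values by 11 (still ≥ 78) to hit 1302.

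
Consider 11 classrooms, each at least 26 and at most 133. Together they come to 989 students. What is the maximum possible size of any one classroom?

133

Maximizing one value means minimizing the remaining 10.
The other 10 contribute at least 10 × 26 = 260, leaving at most 989 − 260 = 729.
But each classroom is capped at 133, so the maximum is 133.
Achievable: one at 133 and the other 10 totalling 856, which fits since 10 × 26 ≤ 856 ≤ 10 × 133.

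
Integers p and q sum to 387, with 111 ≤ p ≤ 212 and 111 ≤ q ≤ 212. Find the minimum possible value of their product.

Since p + q is fixed, pushing one of them to its bound minimizes the product.
The extreme feasible split is p = 175, q = 212, giving pq = 37100.

37100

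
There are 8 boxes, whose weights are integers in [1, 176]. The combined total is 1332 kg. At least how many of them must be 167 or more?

Suppose at most 8 − j of them reach 167; then j values are ≤ 166 and the rest ≤ 176.
The total is then ≤ 166·j + 176·(8 − j) = 1408 − 10j. For this to be ≥ 1332 we need j ≤ 7, so at least 8 − 7 = 1 must reach 167.
Exactly 1 works: 1 value at 176 and 7 at 166 total 1338; lower one of the high values by 6 (still ≥ 167) to hit 1332.

1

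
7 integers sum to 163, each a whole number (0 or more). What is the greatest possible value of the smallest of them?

The average is 163/7 < 24, so some value is ≤ 23.
Achievable: 5 of them at 23 and 2 at 24 total 163.

23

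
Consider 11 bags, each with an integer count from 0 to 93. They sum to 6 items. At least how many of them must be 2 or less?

Each value above 2 is at least 3, contributing at least 3 − 0 = 3 above the floor 0.
The sum exceeds the floor total 0 by 6, so at most ⌊6/3⌋ = 2 exceed 2, and at least 9 are ≤ 2.
Exactly 9 works: 9 values at 0 and 2 at 3 total 6.

9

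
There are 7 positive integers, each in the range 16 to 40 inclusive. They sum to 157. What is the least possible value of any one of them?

16

Minimizing one value means maximizing the remaining 6.
The other 6 can take up 6 × 40 = 240 ≥ 157 − 16, so one integer can sit at its floor of 16.
Achievable: one at 16 and the other 6 totalling 141, which fits since 6 × 16 ≤ 141 ≤ 6 × 40.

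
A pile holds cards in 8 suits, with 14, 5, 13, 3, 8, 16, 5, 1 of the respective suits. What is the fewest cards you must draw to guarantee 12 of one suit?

In the worst case you take as many as possible of each suit without reaching 12: 11 + 5 + 11 + 3 + 8 + 11 + 5 + 1 = 55.
The next one must give 12 of some suit, so 55 + 1 = 56.

56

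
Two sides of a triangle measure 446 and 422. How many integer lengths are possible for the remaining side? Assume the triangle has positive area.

843

The triangle inequality gives |446 − 422| < c < 446 + 422, i.e. 24 < c < 868.
So c can be any integer from 25 to 867: 843 values.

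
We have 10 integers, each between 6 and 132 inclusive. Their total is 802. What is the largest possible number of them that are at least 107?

If k of the values are ≥ 107, the total is ≥ 107k + 6(10 − k).
Setting 107k + 6(10 − k) ≤ 802 gives 101k ≤ 742, so k ≤ 7.
k = 7 is achieved by 7 values at 107 and 3 at 6, total 767; add 35 to one value (staying below 107) to reach 802.

7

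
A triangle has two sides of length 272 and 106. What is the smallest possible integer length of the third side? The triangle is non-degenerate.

167

The third side must exceed |272 − 106| = 166.
The smallest integer above 166 is 167.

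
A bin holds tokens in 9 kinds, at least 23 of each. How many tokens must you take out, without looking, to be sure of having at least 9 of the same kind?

In the worst case you draw 8 of each of the 9 kinds: 9 × 8 = 72.
One more forces 9 of some kind, so 72 + 1 = 73.

73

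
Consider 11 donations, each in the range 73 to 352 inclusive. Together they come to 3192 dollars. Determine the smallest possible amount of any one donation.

To make one donation as small as possible, make the other 10 as large as possible.
The other 10 can take up 10 × 352 = 3520 ≥ 3192 − 73, so one donation can sit at its floor of 73.
Achievable: one at 73 and the other 10 totalling 3119, which fits since 10 × 73 ≤ 3119 ≤ 10 × 352.

73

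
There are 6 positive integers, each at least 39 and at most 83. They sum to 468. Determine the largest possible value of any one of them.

83

Maximizing one value means minimizing the remaining 5.
The other 5 contribute at least 5 × 39 = 195, leaving at most 468 − 195 = 273.
But each integer is capped at 83, so the maximum is 83.
Achievable: one at 83 and the other 5 totalling 385, which fits since 5 × 39 ≤ 385 ≤ 5 × 83.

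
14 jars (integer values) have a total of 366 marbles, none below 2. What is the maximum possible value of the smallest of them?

26

The 14 values sum to 366, so their minimum is at most ⌊366/14⌋ = 26.
Equality holds with 12 values of 26 and 2 values of 27.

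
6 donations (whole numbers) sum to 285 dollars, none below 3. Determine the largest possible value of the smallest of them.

47

If every one of the 6 were at least 48, the total would be at least 6 × 48 = 288 > 285.
Equality holds with 3 values of 47 and 3 values of 48.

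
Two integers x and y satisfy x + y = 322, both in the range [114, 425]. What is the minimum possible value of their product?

23712

xy = x(322 − x) is concave in x, so over [114, 208] it is minimized at an endpoint.
At the endpoint x = 114, y = 322 − 114 = 208, so xy = 114 × 208 = 23712.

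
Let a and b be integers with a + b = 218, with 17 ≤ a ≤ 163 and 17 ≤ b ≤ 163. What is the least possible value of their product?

8965

ab = a(218 − a) is concave in a, so over [55, 163] it is minimized at an endpoint.
The extreme feasible split is a = 55, b = 163, giving ab = 8965.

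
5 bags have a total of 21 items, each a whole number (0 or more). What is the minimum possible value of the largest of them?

Some value must be at least ⌈21/5⌉ = 5, since 5 × 4 = 20 < 21.
Equality holds with 1 value of 5 and 4 values of 4.

5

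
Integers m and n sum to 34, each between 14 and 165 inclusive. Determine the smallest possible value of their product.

mn = m(34 − m) is concave in m, so over [14, 20] it is minimized at an endpoint.
At the endpoint m = 14, n = 34 − 14 = 20, so mn = 14 × 20 = 280.

280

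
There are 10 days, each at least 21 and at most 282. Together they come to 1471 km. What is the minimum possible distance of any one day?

21

Minimizing one value means maximizing the remaining 9.
The other 9 can take up 9 × 282 = 2538 ≥ 1471 − 21, so one day can sit at its floor of 21.
Achievable: one at 21 and the other 9 totalling 1450, which fits since 9 × 21 ≤ 1450 ≤ 9 × 282.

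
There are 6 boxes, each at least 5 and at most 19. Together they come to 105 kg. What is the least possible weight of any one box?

To make one box as small as possible, make the other 5 as large as possible.
The other 5 contribute at most 5 × 19 = 95, leaving at least 105 − 95 = 10.
Since 10 ≥ 5, this is achievable: one at 10 and 5 at 19.

10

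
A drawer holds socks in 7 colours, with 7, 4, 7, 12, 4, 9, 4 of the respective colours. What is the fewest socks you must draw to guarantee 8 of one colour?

41

In the worst case you take as many as possible of each colour without reaching 8: 7 + 4 + 7 + 7 + 4 + 7 + 4 = 40.
The next one must give 8 of some colour, so 40 + 1 = 41.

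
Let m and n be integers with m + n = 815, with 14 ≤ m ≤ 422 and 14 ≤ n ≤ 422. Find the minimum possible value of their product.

Since m + n is fixed, pushing one of them to its bound minimizes the product.
The extreme feasible split is m = 393, n = 422, giving mn = 165846.

165846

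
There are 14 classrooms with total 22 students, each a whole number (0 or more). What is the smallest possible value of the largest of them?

2

The average is 22/14 > 1, so not all 14 can be 1 or less; the largest is ≥ 2.
Achievable: 8 of them at 2 and 6 at 1 total 22.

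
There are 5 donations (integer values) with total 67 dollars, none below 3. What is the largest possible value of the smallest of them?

13

The 5 values sum to 67, so their minimum is at most ⌊67/5⌋ = 13.
Equality holds with 3 values of 13 and 2 values of 14.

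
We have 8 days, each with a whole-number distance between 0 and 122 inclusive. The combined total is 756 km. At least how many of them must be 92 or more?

1

Each value short of 92 is at most 91, costing at least 122 − 91 = 31 against the maximum total of 976.
We can afford to lose at most 976 − 756 = 220, so at most ⌊220/31⌋ = 7 fall short, and at least 1 are ≥ 92.
Exactly 1 works: 1 value at 122 and 7 at 91 total 759; lower one of the high values by 3 (still ≥ 92) to hit 756.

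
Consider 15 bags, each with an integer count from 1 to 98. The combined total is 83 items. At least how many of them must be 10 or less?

9

Let j be the number exceeding 10. Then the total is ≥ 11·j + 1·(15 − j) = 15 + 10j.
So 10j ≤ 68 and j ≤ 6; hence at least 15 − 6 = 9 are ≤ 10.
Exactly 9 works: 9 values at 1 and 6 at 11 total 75; raise one of the low values by 8 (still ≤ 10) to hit 83.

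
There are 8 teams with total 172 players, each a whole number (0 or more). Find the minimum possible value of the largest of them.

22

The average is 172/8 > 21, so not all 8 can be 21 or less; the largest is ≥ 22.
Equality holds with 4 values of 22 and 4 values of 21.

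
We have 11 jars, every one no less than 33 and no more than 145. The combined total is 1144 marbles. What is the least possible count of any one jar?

Minimizing one value means maximizing the remaining 10.
The other 10 can take up 10 × 145 = 1450 ≥ 1144 − 33, so one jar can sit at its floor of 33.
Achievable: one at 33 and the other 10 totalling 1111, which fits since 10 × 33 ≤ 1111 ≤ 10 × 145.

33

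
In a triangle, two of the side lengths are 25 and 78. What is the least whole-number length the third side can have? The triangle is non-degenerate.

54

The third side must exceed |25 − 78| = 53.
The smallest integer above 53 is 54.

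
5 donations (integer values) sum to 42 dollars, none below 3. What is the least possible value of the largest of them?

9

The 5 values sum to 42, so their maximum is at least ⌈42/5⌉ = 9.
Equality holds with 2 values of 9 and 3 values of 8.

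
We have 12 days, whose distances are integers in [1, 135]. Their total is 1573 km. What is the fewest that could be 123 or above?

Each value short of 123 is at most 122, costing at least 135 − 122 = 13 against the maximum total of 1620.
We can afford to lose at most 1620 − 1573 = 47, so at most ⌊47/13⌋ = 3 fall short, and at least 9 are ≥ 123.
Exactly 9 works: 9 values at 135 and 3 at 122 total 1581; lower one of the high values by 8 (still ≥ 123) to hit 1573.

9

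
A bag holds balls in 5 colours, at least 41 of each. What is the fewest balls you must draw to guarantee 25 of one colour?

121

You could draw 24 of every colour without reaching 25 of any — 120 in all.
One more forces 25 of some colour, so 120 + 1 = 121.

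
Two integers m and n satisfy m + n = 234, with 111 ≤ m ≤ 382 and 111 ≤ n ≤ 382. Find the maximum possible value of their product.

13689

mn = m(234 − m) is maximized when m is as near 234/2 as the bounds allow.
Taking m = 117 and n = 117 (both in [111, 382]) gives mn = 13689.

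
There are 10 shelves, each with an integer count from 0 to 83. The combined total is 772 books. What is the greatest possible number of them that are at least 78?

9

With k values at 78 or above and the rest at least 0, the sum is at least 0 + 78k.
Since the sum is 772, we need 78k ≤ 772, i.e. k ≤ 9.
k = 9 is achieved by 9 values at 78 and 1 at 0, total 702; add 70 to one value (staying below 78) to reach 772.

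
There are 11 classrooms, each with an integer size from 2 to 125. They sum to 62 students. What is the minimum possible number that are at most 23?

If only k of them are at most 23, the other 11 − k are at least 24, so the total is at least (11 − k)·24 + k·2.
This is ≤ 62, so (11 − k)·24 + 2k ≤ 62, which gives k ≥ 10.
Exactly 10 works: 10 values at 2 and 1 at 24 total 44; raise one of the low values by 18 (still ≤ 23) to hit 62.

10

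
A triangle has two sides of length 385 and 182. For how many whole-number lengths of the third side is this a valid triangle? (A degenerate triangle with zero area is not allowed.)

363

The triangle inequality gives |385 − 182| < c < 385 + 182, i.e. 203 < c < 567.
So c can be any integer from 204 to 566: 363 values.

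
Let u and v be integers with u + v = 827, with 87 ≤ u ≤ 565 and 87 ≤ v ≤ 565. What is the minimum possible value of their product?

Since u + v is fixed, pushing one of them to its bound minimizes the product.
At the endpoint u = 262, v = 827 − 262 = 565, so uv = 262 × 565 = 148030.

148030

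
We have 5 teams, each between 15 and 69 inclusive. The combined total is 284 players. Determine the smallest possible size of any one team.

15

To make one team as small as possible, make the other 4 as large as possible.
The other 4 can take up 4 × 69 = 276 ≥ 284 − 15, so one team can sit at its floor of 15.
Achievable: one at 15 and the other 4 totalling 269, which fits since 4 × 15 ≤ 269 ≤ 4 × 69.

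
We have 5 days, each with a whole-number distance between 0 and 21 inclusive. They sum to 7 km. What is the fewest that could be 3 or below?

Each value above 3 is at least 4, contributing at least 4 − 0 = 4 above the floor 0.
The sum exceeds the floor total 0 by 7, so at most ⌊7/4⌋ = 1 exceed 3, and at least 4 are ≤ 3.
Exactly 4 works: 4 values at 0 and 1 at 4 total 4; raise one of the low values by 3 (still ≤ 3) to hit 7.

4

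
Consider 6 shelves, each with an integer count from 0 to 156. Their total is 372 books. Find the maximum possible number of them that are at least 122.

Suppose k of them are at least 122. Those contribute at least 122 each and the other 6 − k at least 0 each.
So the total is at least 122k + 0(6 − k) = 0 + 122k. This must be ≤ 372, giving k ≤ 3.
k = 3 is achieved by 3 values at 122 and 3 at 0, total 366; add 6 to one value (staying below 122) to reach 372.

3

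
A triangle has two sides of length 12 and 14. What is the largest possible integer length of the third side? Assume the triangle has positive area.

25

The third side must be less than 12 + 14 = 26.
The largest integer below 26 is 25.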